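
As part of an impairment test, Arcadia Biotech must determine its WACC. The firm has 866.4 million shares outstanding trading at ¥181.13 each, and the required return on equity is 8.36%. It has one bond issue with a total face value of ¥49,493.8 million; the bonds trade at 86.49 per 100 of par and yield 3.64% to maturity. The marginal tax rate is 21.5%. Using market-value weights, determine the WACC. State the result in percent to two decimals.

7.18%

Market value of equity E = 181.13 × 866.4m = 156931.032m. Market value of debt D = 49493.8m × 86.49/100 = 42807.18762m.
Total capital V = 156931.032 + 42807.18762 = 199738.21962.
Equity: weight = 156931.032/199738.21962 = 0.7857; cost = 8.36%.
Bonds outstanding: weight = 42807.18762/199738.21962 = 0.2143; after-tax cost = 3.64% × (1 − 21.5%) = 2.8574%.
WACC = 0.7857 × 8.3600% + 0.2143 × 2.8574% = 7.1807%.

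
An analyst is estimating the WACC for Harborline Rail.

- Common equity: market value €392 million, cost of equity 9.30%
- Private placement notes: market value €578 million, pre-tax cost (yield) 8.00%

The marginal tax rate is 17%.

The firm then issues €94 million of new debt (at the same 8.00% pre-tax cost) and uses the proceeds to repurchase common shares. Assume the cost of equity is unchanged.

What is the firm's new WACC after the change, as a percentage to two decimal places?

7.46%

After the change:
Total capital V = 298 + 672 = 970.
Equity: weight = 298/970 = 0.3072; cost = 9.3%.
Private placement notes: weight = 672/970 = 0.6928; after-tax cost = 8% × (1 − 17%) = 6.6400%.
WACC = 0.3072 × 9.3000% + 0.6928 × 6.6400% = 7.4572%.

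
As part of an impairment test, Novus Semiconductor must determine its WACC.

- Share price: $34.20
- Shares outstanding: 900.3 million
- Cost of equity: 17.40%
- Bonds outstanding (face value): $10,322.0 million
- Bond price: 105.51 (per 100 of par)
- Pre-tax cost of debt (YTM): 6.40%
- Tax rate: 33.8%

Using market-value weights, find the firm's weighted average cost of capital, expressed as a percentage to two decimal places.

13.96%

Market value of equity E = 34.2 × 900.3m = 30790.26m. Market value of debt D = 10322m × 105.51/100 = 10890.7422m.
Total capital V = 30790.26 + 10890.7422 = 41681.0022.
Equity: weight = 30790.26/41681.0022 = 0.7387; cost = 17.4%.
Bonds outstanding: weight = 10890.7422/41681.0022 = 0.2613; after-tax cost = 6.4% × (1 − 33.8%) = 4.2368%.
WACC = 0.7387 × 17.4000% + 0.2613 × 4.2368% = 13.9606%.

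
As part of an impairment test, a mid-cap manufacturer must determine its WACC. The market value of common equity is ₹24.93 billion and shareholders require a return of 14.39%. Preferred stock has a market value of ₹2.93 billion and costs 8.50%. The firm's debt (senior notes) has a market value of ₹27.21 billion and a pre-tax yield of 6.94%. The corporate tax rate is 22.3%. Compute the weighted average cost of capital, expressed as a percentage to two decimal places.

9.63%

Total capital V = 24.93 + 2.93 + 27.21 = 55.07.
Equity: weight = 24.93/55.07 = 0.4527; cost = 14.39%.
Preferred: weight = 2.93/55.07 = 0.0532; cost = 8.5%.
Senior notes: weight = 27.21/55.07 = 0.4941; after-tax cost = 6.94% × (1 − 22.3%) = 5.3924%.
WACC = 0.4527 × 14.3900% + 0.0532 × 8.5000% + 0.4941 × 5.3924% = 9.6309%.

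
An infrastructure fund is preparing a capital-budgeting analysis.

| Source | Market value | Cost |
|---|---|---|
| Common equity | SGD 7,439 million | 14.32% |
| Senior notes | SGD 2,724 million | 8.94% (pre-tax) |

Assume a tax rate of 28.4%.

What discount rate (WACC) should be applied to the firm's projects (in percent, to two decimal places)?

Total capital V = 7439 + 2724 = 10163.
Equity: weight = 7439/10163 = 0.7320; cost = 14.32%.
Senior notes: weight = 2724/10163 = 0.2680; after-tax cost = 8.94% × (1 − 28.4%) = 6.4010%.
WACC = 0.7320 × 14.3200% + 0.2680 × 6.4010% = 12.1975%.

12.20%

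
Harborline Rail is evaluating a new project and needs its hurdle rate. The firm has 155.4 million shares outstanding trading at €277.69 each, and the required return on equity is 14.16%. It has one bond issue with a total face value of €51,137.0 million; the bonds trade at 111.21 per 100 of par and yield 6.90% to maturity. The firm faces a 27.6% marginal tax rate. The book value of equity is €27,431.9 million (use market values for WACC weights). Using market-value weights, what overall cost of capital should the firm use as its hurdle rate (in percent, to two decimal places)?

8.95%

Market value of equity E = 277.69 × 155.4m = 43153.026m. Market value of debt D = 51137m × 111.21/100 = 56869.4577m.
Total capital V = 43153.026 + 56869.4577 = 100022.4837.
Equity: weight = 43153.026/100022.4837 = 0.4314; cost = 14.16%.
Bonds outstanding: weight = 56869.4577/100022.4837 = 0.5686; after-tax cost = 6.9% × (1 − 27.6%) = 4.9956%.
WACC = 0.4314 × 14.1600% + 0.5686 × 4.9956% = 8.9494%.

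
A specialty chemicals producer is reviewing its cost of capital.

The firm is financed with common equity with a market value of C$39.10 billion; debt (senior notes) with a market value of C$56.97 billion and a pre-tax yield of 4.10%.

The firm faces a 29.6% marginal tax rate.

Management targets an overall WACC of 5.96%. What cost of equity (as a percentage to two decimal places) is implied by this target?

Total capital V = 39.1 + 56.97 = 96.07.
Equity weight = 39.1/96.07 = 0.4070.
Senior notes weight = 56.97/96.07 = 0.5930.
Debt contribution = 0.5930 × 4.1% × (1 − 29.6%) = 1.7116%.
Required equity contribution = 5.96% − 1.7116% = 4.2484%.
Re = 4.2484% / 0.4070 = 10.4383%.

10.44%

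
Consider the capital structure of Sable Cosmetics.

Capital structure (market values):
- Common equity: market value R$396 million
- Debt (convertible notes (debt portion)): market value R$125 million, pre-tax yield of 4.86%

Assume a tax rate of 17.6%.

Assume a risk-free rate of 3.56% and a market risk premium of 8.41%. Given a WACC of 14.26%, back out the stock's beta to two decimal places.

1.66

Total capital V = 396 + 125 = 521.
Equity weight = 396/521 = 0.7601.
Convertible notes (debt portion) weight = 125/521 = 0.2399.
Debt contribution = 0.2399 × 4.86% × (1 − 17.6%) = 0.9608%.
Required equity contribution = 14.26% − 0.9608% = 13.2992%  ⇒  Re = 17.4972%.
CAPM: 17.4972% = 3.56% + β × 8.41%  ⇒  β = 1.6572.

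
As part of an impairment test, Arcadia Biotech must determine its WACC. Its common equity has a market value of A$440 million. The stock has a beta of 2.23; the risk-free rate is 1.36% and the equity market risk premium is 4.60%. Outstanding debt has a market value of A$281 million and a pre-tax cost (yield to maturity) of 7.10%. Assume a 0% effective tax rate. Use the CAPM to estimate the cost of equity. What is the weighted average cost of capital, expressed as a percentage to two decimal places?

Cost of equity via CAPM: Re = 1.36% + 2.23 × 4.6% = 11.6180%.
Total capital V = 440 + 281 = 721.
Equity: weight = 440/721 = 0.6103; cost = 11.618%.
Debt: weight = 281/721 = 0.3897; after-tax cost = 7.1% × (1 − 0%) = 7.1000%.
WACC = 0.6103 × 11.6180% + 0.3897 × 7.1000% = 9.8572%.

9.86%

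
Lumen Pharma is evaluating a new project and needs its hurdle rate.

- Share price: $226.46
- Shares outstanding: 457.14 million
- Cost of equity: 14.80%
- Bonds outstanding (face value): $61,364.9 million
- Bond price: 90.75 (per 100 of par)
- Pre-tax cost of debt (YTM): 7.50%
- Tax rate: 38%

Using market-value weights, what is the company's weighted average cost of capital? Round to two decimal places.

Market value of equity E = 226.46 × 457.14m = 103523.9244m. Market value of debt D = 61364.9m × 90.75/100 = 55688.64675m.
Total capital V = 103523.9244 + 55688.64675 = 159212.57115.
Equity: weight = 103523.9244/159212.57115 = 0.6502; cost = 14.8%.
Bonds outstanding: weight = 55688.64675/159212.57115 = 0.3498; after-tax cost = 7.5% × (1 − 38%) = 4.6500%.
WACC = 0.6502 × 14.8000% + 0.3498 × 4.6500% = 11.2498%.

11.25%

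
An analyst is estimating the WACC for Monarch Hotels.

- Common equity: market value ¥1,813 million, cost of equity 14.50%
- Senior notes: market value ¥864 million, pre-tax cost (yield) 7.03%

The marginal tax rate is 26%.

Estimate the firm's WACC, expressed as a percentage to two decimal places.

11.50%

Total capital V = 1813 + 864 = 2677.
Equity: weight = 1813/2677 = 0.6773; cost = 14.5%.
Senior notes: weight = 864/2677 = 0.3227; after-tax cost = 7.03% × (1 − 26%) = 5.2022%.
WACC = 0.6773 × 14.5000% + 0.3227 × 5.2022% = 11.4991%.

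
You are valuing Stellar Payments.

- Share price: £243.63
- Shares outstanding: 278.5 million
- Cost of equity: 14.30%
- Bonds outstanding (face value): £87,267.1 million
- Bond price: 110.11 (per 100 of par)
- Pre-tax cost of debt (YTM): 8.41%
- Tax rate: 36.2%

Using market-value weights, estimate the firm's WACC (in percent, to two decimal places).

9.06%

Market value of equity E = 243.63 × 278.5m = 67850.955m. Market value of debt D = 87267.1m × 110.11/100 = 96089.80381m.
Total capital V = 67850.955 + 96089.80381 = 163940.75881.
Equity: weight = 67850.955/163940.75881 = 0.4139; cost = 14.3%.
Bonds outstanding: weight = 96089.80381/163940.75881 = 0.5861; after-tax cost = 8.41% × (1 − 36.2%) = 5.3656%.
WACC = 0.4139 × 14.3000% + 0.5861 × 5.3656% = 9.0633%.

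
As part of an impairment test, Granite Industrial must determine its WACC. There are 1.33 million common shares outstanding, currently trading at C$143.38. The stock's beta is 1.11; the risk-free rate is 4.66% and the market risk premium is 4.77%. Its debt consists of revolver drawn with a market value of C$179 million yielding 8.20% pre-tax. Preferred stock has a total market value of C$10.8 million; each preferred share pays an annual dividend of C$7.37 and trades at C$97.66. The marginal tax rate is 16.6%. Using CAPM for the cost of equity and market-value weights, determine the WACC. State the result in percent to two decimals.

8.42%

Cost of equity via CAPM: Re = 4.66% + 1.11 × 4.77% = 9.9547%.
Cost of preferred: Rp = 7.37 / 97.66 = 7.5466%.
Market value of equity E = 143.38 × 1.33m = 190.6954m.
Total capital V = 190.6954 + 10.8 + 179 = 380.4954.
Equity: weight = 190.6954/380.4954 = 0.5012; cost = 9.9547%.
Preferred: weight = 10.8/380.4954 = 0.0284; cost = 7.5466%.
Revolver drawn: weight = 179/380.4954 = 0.4704; after-tax cost = 8.2% × (1 − 16.6%) = 6.8388%.
WACC = 0.5012 × 9.9547% + 0.0284 × 7.5466% + 0.4704 × 6.8388% = 8.4205%.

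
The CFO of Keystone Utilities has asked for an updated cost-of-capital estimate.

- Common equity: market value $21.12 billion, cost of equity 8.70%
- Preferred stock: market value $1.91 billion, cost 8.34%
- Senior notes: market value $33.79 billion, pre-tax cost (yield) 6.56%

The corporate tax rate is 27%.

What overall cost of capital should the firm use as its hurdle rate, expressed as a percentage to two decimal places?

Total capital V = 21.12 + 1.91 + 33.79 = 56.82.
Equity: weight = 21.12/56.82 = 0.3717; cost = 8.7%.
Preferred: weight = 1.91/56.82 = 0.0336; cost = 8.34%.
Senior notes: weight = 33.79/56.82 = 0.5947; after-tax cost = 6.56% × (1 − 27%) = 4.7888%.
WACC = 0.3717 × 8.7000% + 0.0336 × 8.3400% + 0.5947 × 4.7888% = 6.3620%.

6.36%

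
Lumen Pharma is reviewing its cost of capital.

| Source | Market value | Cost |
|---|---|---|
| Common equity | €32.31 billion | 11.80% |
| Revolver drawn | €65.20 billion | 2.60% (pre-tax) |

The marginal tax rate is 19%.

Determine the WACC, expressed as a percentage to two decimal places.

5.32%

Total capital V = 32.31 + 65.2 = 97.51.
Equity: weight = 32.31/97.51 = 0.3314; cost = 11.8%.
Revolver drawn: weight = 65.2/97.51 = 0.6686; after-tax cost = 2.6% × (1 − 19%) = 2.1060%.
WACC = 0.3314 × 11.8000% + 0.6686 × 2.1060% = 5.3181%.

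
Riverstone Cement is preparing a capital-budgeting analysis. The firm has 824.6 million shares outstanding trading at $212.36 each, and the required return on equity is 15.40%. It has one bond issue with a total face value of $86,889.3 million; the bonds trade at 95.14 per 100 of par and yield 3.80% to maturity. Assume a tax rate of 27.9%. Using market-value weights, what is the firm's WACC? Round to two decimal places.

11.34%

Market value of equity E = 212.36 × 824.6m = 175112.056m. Market value of debt D = 86889.3m × 95.14/100 = 82666.48002m.
Total capital V = 175112.056 + 82666.48002 = 257778.53602.
Equity: weight = 175112.056/257778.53602 = 0.6793; cost = 15.4%.
Bonds outstanding: weight = 82666.48002/257778.53602 = 0.3207; after-tax cost = 3.8% × (1 − 27.9%) = 2.7398%.
WACC = 0.6793 × 15.4000% + 0.3207 × 2.7398% = 11.3400%.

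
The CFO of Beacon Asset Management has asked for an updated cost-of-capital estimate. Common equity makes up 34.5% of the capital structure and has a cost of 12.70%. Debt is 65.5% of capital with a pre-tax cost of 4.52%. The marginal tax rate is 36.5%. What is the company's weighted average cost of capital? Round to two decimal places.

After-tax cost of debt = 4.52% × (1 − 36.5%) = 2.8702%.
WACC = 0.345 × 12.7000% + 0.655 × 2.8702% = 6.2615%.

6.26%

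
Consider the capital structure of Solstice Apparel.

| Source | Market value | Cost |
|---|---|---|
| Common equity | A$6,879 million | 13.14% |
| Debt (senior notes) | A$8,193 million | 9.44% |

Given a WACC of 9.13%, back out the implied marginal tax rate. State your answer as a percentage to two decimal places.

Total capital V = 6879 + 8193 = 15072.
Equity weight = 6879/15072 = 0.4564.
Senior notes weight = 8193/15072 = 0.5436.
Equity contribution = 0.4564 × 13.14% = 5.9972%.
Debt contribution must be 9.13% − 5.9972% = 3.1328%.
0.5436 × 9.44% × (1 − T) = 3.1328%  ⇒  (1 − T) = 0.6105.
T = 38.9499%.

38.95%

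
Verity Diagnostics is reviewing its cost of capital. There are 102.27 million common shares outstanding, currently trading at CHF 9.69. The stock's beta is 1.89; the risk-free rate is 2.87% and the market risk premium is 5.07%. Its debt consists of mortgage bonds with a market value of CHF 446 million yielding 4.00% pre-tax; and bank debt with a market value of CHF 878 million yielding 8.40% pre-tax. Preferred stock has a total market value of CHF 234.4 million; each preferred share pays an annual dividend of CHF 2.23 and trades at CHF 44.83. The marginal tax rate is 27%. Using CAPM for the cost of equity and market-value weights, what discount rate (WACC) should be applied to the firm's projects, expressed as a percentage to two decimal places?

Cost of equity via CAPM: Re = 2.87% + 1.89 × 5.07% = 12.4523%.
Cost of preferred: Rp = 2.23 / 44.83 = 4.9743%.
Market value of equity E = 9.69 × 102.27m = 990.9963m.
Total capital V = 990.9963 + 234.4 + 446 + 878 = 2549.3963.
Equity: weight = 990.9963/2549.3963 = 0.3887; cost = 12.4523%.
Preferred: weight = 234.4/2549.3963 = 0.0919; cost = 4.9743%.
Mortgage bonds: weight = 446/2549.3963 = 0.1749; after-tax cost = 4% × (1 − 27%) = 2.9200%.
Bank debt: weight = 878/2549.3963 = 0.3444; after-tax cost = 8.4% × (1 − 27%) = 6.1320%.
WACC = 0.3887 × 12.4523% + 0.0919 × 4.9743% + 0.1749 × 2.9200% + 0.3444 × 6.1320% = 7.9205%.

7.92%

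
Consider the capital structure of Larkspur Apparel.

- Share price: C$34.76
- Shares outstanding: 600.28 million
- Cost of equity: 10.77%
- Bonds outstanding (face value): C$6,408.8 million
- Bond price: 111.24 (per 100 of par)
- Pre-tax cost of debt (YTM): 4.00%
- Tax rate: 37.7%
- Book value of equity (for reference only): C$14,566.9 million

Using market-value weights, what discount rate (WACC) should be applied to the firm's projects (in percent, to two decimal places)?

8.66%

Market value of equity E = 34.76 × 600.28m = 20865.7328m. Market value of debt D = 6408.8m × 111.24/100 = 7129.14912m.
Total capital V = 20865.7328 + 7129.14912 = 27994.88192.
Equity: weight = 20865.7328/27994.88192 = 0.7453; cost = 10.77%.
Bonds outstanding: weight = 7129.14912/27994.88192 = 0.2547; after-tax cost = 4% × (1 − 37.7%) = 2.4920%.
WACC = 0.7453 × 10.7700% + 0.2547 × 2.4920% = 8.6619%.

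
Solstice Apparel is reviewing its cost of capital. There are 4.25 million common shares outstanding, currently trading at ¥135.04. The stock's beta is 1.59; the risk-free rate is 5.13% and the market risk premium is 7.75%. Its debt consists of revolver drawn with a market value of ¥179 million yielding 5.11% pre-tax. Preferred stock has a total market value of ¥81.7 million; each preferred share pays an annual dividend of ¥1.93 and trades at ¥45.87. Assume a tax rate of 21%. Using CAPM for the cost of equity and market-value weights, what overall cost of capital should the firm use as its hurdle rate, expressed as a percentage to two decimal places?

Cost of equity via CAPM: Re = 5.13% + 1.59 × 7.75% = 17.4525%.
Cost of preferred: Rp = 1.93 / 45.87 = 4.2075%.
Market value of equity E = 135.04 × 4.25m = 573.92m.
Total capital V = 573.92 + 81.7 + 179 = 834.62.
Equity: weight = 573.92/834.62 = 0.6876; cost = 17.4525%.
Preferred: weight = 81.7/834.62 = 0.0979; cost = 4.2075%.
Revolver drawn: weight = 179/834.62 = 0.2145; after-tax cost = 5.11% × (1 − 21%) = 4.0369%.
WACC = 0.6876 × 17.4525% + 0.0979 × 4.2075% + 0.2145 × 4.0369% = 13.2787%.

13.28%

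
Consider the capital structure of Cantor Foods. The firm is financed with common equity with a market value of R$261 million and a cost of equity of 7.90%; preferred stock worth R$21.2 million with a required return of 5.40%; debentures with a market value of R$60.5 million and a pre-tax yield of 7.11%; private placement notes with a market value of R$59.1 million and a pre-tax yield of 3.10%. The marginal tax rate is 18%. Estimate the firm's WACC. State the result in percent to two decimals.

6.67%

Total capital V = 261 + 21.2 + 60.5 + 59.1 = 401.8.
Equity: weight = 261/401.8 = 0.6496; cost = 7.9%.
Preferred: weight = 21.2/401.8 = 0.0528; cost = 5.4%.
Debentures: weight = 60.5/401.8 = 0.1506; after-tax cost = 7.11% × (1 − 18%) = 5.8302%.
Private placement notes: weight = 59.1/401.8 = 0.1471; after-tax cost = 3.1% × (1 − 18%) = 2.5420%.
WACC = 0.6496 × 7.9000% + 0.0528 × 5.4000% + 0.1506 × 5.8302% + 0.1471 × 2.5420% = 6.6683%.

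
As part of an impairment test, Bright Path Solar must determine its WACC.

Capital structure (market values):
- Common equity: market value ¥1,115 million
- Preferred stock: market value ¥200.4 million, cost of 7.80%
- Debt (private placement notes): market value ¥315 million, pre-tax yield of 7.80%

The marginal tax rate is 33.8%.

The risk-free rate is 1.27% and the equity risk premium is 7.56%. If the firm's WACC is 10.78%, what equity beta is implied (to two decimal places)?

1.54

Total capital V = 1115 + 200.4 + 315 = 1630.4.
Equity weight = 1115/1630.4 = 0.6839.
Preferred weight = 200.4/1630.4 = 0.1229.
Private placement notes weight = 315/1630.4 = 0.1932.
Debt contribution = 0.1932 × 7.8% × (1 − 33.8%) = 0.9976%.
Preferred contribution = 0.1229 × 7.8% = 0.9587%.
Required equity contribution = 10.78% − 1.9564% = 8.8236%  ⇒  Re = 12.9023%.
CAPM: 12.9023% = 1.27% + β × 7.56%  ⇒  β = 1.5387.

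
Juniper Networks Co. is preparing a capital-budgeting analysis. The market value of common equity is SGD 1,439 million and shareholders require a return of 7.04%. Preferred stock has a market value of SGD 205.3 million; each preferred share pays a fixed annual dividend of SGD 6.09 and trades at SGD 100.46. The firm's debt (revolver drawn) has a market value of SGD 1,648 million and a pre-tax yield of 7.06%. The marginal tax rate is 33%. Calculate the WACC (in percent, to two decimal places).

Cost of preferred: Rp = 6.09 / 100.46 = 6.0621%.
Total capital V = 1439 + 205.3 + 1648 = 3292.3.
Equity: weight = 1439/3292.3 = 0.4371; cost = 7.04%.
Preferred: weight = 205.3/3292.3 = 0.0624; cost = 6.0621%.
Revolver drawn: weight = 1648/3292.3 = 0.5006; after-tax cost = 7.06% × (1 − 33%) = 4.7302%.
WACC = 0.4371 × 7.0400% + 0.0624 × 6.0621% + 0.5006 × 4.7302% = 5.8228%.

5.82%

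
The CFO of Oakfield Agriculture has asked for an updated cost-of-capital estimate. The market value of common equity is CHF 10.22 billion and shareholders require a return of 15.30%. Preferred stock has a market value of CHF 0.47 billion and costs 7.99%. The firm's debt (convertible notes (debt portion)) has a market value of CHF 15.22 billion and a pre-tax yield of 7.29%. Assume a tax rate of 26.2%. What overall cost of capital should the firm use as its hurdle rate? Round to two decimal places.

9.34%

Total capital V = 10.22 + 0.47 + 15.22 = 25.91.
Equity: weight = 10.22/25.91 = 0.3944; cost = 15.3%.
Preferred: weight = 0.47/25.91 = 0.0181; cost = 7.99%.
Convertible notes (debt portion): weight = 15.22/25.91 = 0.5874; after-tax cost = 7.29% × (1 − 26.2%) = 5.3800%.
WACC = 0.3944 × 15.3000% + 0.0181 × 7.9900% + 0.5874 × 5.3800% = 9.3402%.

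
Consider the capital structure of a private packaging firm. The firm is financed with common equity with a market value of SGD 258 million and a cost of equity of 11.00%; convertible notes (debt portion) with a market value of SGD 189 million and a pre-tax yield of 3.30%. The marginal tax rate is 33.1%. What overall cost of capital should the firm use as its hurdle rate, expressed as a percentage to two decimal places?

Total capital V = 258 + 189 = 447.
Equity: weight = 258/447 = 0.5772; cost = 11%.
Convertible notes (debt portion): weight = 189/447 = 0.4228; after-tax cost = 3.3% × (1 − 33.1%) = 2.2077%.
WACC = 0.5772 × 11.0000% + 0.4228 × 2.2077% = 7.2825%.

7.28%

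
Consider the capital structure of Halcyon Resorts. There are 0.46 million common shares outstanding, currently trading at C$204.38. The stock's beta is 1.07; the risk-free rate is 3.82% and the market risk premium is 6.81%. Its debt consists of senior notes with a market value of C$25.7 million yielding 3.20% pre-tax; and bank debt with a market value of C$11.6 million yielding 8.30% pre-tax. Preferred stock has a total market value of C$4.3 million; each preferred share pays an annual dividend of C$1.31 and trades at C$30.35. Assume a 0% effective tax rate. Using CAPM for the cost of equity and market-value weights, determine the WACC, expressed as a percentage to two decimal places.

Cost of equity via CAPM: Re = 3.82% + 1.07 × 6.81% = 11.1067%.
Cost of preferred: Rp = 1.31 / 30.35 = 4.3163%.
Market value of equity E = 204.38 × 0.46m = 94.0148m.
Total capital V = 94.0148 + 4.3 + 25.7 + 11.6 = 135.6148.
Equity: weight = 94.0148/135.6148 = 0.6932; cost = 11.1067%.
Preferred: weight = 4.3/135.6148 = 0.0317; cost = 4.3163%.
Senior notes: weight = 25.7/135.6148 = 0.1895; after-tax cost = 3.2% × (1 − 0%) = 3.2000%.
Bank debt: weight = 11.6/135.6148 = 0.0855; after-tax cost = 8.3% × (1 − 0%) = 8.3000%.
WACC = 0.6932 × 11.1067% + 0.0317 × 4.3163% + 0.1895 × 3.2000% + 0.0855 × 8.3000% = 9.1529%.

9.15%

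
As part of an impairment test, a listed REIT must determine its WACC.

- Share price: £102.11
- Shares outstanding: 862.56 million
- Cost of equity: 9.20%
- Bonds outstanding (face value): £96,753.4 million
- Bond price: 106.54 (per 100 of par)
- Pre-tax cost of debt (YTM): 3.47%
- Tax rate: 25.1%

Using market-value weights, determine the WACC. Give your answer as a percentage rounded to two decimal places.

5.64%

Market value of equity E = 102.11 × 862.56m = 88076.0016m. Market value of debt D = 96753.4m × 106.54/100 = 103081.07236m.
Total capital V = 88076.0016 + 103081.07236 = 191157.07396.
Equity: weight = 88076.0016/191157.07396 = 0.4608; cost = 9.2%.
Bonds outstanding: weight = 103081.07236/191157.07396 = 0.5392; after-tax cost = 3.47% × (1 − 25.1%) = 2.5990%.
WACC = 0.4608 × 9.2000% + 0.5392 × 2.5990% = 5.6404%.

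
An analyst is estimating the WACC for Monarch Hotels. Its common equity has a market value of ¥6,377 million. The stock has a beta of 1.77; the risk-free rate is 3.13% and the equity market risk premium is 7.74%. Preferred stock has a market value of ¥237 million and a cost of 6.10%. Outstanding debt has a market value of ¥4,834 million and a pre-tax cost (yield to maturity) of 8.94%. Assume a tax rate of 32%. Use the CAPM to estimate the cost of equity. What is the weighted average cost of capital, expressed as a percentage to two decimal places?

Cost of equity via CAPM: Re = 3.13% + 1.77 × 7.74% = 16.8298%.
Total capital V = 6377 + 237 + 4834 = 11448.
Equity: weight = 6377/11448 = 0.5570; cost = 16.8298%.
Preferred: weight = 237/11448 = 0.0207; cost = 6.1%.
Debt: weight = 4834/11448 = 0.4223; after-tax cost = 8.94% × (1 − 32%) = 6.0792%.
WACC = 0.5570 × 16.8298% + 0.0207 × 6.1000% + 0.4223 × 6.0792% = 12.0682%.

12.07%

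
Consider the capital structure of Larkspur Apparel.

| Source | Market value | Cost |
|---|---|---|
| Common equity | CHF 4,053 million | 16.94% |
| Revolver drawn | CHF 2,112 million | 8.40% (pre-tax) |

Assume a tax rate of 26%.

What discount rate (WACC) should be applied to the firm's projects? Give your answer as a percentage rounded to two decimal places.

13.27%

Total capital V = 4053 + 2112 = 6165.
Equity: weight = 4053/6165 = 0.6574; cost = 16.94%.
Revolver drawn: weight = 2112/6165 = 0.3426; after-tax cost = 8.4% × (1 − 26%) = 6.2160%.
WACC = 0.6574 × 16.9400% + 0.3426 × 6.2160% = 13.2662%.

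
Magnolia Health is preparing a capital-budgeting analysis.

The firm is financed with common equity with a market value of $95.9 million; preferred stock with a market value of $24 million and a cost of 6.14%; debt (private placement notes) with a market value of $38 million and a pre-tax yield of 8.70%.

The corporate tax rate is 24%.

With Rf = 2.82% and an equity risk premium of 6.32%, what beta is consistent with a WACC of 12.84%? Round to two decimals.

Total capital V = 95.9 + 24 + 38 = 157.9.
Equity weight = 95.9/157.9 = 0.6073.
Preferred weight = 24/157.9 = 0.1520.
Private placement notes weight = 38/157.9 = 0.2407.
Debt contribution = 0.2407 × 8.7% × (1 − 24%) = 1.5912%.
Preferred contribution = 0.1520 × 6.14% = 0.9332%.
Required equity contribution = 12.84% − 2.5245% = 10.3155%  ⇒  Re = 16.9846%.
CAPM: 16.9846% = 2.82% + β × 6.32%  ⇒  β = 2.2412.

2.24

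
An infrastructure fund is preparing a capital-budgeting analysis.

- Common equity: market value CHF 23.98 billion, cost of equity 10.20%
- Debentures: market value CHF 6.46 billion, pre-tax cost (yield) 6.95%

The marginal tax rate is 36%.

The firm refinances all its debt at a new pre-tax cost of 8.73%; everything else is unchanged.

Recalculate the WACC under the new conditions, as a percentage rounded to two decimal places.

9.22%

After the change:
Total capital V = 23.98 + 6.46 = 30.44.
Equity: weight = 23.98/30.44 = 0.7878; cost = 10.2%.
Debentures: weight = 6.46/30.44 = 0.2122; after-tax cost = 8.73% × (1 − 36%) = 5.5872%.
WACC = 0.7878 × 10.2000% + 0.2122 × 5.5872% = 9.2211%.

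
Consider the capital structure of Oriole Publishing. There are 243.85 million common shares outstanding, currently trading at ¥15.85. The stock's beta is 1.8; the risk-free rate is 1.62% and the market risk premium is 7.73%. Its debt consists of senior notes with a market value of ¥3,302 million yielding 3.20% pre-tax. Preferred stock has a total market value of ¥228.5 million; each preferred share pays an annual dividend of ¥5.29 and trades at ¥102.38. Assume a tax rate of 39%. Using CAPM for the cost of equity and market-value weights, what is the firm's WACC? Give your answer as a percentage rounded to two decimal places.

Cost of equity via CAPM: Re = 1.62% + 1.8 × 7.73% = 15.5340%.
Cost of preferred: Rp = 5.29 / 102.38 = 5.1670%.
Market value of equity E = 15.85 × 243.85m = 3865.0225m.
Total capital V = 3865.0225 + 228.5 + 3302 = 7395.5225.
Equity: weight = 3865.0225/7395.5225 = 0.5226; cost = 15.534%.
Preferred: weight = 228.5/7395.5225 = 0.0309; cost = 5.167%.
Senior notes: weight = 3302/7395.5225 = 0.4465; after-tax cost = 3.2% × (1 − 39%) = 1.9520%.
WACC = 0.5226 × 15.5340% + 0.0309 × 5.1670% + 0.4465 × 1.9520% = 9.1495%.

9.15%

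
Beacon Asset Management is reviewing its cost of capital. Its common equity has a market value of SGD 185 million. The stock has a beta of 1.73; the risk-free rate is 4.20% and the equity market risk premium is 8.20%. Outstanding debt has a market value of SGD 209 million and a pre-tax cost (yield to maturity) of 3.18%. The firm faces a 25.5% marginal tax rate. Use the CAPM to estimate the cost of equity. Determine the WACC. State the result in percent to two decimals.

Cost of equity via CAPM: Re = 4.2% + 1.73 × 8.2% = 18.3860%.
Total capital V = 185 + 209 = 394.
Equity: weight = 185/394 = 0.4695; cost = 18.386%.
Debt: weight = 209/394 = 0.5305; after-tax cost = 3.18% × (1 − 25.5%) = 2.3691%.
WACC = 0.4695 × 18.3860% + 0.5305 × 2.3691% = 9.8897%.

9.89%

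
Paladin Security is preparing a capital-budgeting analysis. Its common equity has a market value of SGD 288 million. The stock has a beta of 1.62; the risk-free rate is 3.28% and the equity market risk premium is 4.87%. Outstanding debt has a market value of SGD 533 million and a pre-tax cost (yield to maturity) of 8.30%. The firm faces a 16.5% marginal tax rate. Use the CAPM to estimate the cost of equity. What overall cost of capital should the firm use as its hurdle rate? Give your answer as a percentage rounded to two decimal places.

Cost of equity via CAPM: Re = 3.28% + 1.62 × 4.87% = 11.1694%.
Total capital V = 288 + 533 = 821.
Equity: weight = 288/821 = 0.3508; cost = 11.1694%.
Debt: weight = 533/821 = 0.6492; after-tax cost = 8.3% × (1 − 16.5%) = 6.9305%.
WACC = 0.3508 × 11.1694% + 0.6492 × 6.9305% = 8.4175%.

8.42%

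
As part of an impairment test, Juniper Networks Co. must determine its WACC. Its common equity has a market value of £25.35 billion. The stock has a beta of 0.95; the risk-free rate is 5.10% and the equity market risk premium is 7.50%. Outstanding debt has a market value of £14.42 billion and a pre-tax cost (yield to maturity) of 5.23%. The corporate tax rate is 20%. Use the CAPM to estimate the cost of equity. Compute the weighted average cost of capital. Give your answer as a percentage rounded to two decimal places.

9.31%

Cost of equity via CAPM: Re = 5.1% + 0.95 × 7.5% = 12.2250%.
Total capital V = 25.35 + 14.42 = 39.77.
Equity: weight = 25.35/39.77 = 0.6374; cost = 12.225%.
Debt: weight = 14.42/39.77 = 0.3626; after-tax cost = 5.23% × (1 − 20%) = 4.1840%.
WACC = 0.6374 × 12.2250% + 0.3626 × 4.1840% = 9.3095%.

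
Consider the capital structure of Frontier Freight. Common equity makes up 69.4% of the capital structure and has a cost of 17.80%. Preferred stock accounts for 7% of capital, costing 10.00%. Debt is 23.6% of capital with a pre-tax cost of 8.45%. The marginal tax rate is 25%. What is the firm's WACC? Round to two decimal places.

After-tax cost of debt = 8.45% × (1 − 25%) = 6.3375%.
WACC = 0.694 × 17.8000% + 0.070 × 10.0000% + 0.236 × 6.3375% = 14.5488%.

14.55%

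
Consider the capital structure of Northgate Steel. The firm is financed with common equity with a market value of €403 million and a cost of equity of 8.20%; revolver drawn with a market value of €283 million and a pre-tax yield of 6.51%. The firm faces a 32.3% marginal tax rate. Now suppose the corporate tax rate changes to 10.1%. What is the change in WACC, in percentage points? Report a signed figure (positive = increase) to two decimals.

+0.60 pp

Current WACC:
Total capital V = 403 + 283 = 686.
Equity: weight = 403/686 = 0.5875; cost = 8.2%.
Revolver drawn: weight = 283/686 = 0.4125; after-tax cost = 6.51% × (1 − 32.3%) = 4.4073%.
WACC = 0.5875 × 8.2000% + 0.4125 × 4.4073% = 6.6354%.
After the change:
Total capital V = 403 + 283 = 686.
Equity: weight = 403/686 = 0.5875; cost = 8.2%.
Revolver drawn: weight = 283/686 = 0.4125; after-tax cost = 6.51% × (1 − 10.1%) = 5.8525%.
WACC = 0.5875 × 8.2000% + 0.4125 × 5.8525% = 7.2316%.
Change in WACC = 7.2316% − 6.6354% = 0.5962 pp.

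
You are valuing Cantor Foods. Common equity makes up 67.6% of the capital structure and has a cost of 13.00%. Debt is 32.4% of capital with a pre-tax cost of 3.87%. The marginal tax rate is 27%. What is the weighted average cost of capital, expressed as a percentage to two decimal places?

After-tax cost of debt = 3.87% × (1 − 27%) = 2.8251%.
WACC = 0.676 × 13.0000% + 0.324 × 2.8251% = 9.7033%.

9.70%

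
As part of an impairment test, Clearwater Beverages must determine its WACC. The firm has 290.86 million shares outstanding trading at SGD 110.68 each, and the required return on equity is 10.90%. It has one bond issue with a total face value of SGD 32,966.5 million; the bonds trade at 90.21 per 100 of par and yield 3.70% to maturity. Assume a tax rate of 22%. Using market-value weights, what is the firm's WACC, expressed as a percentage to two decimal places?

Market value of equity E = 110.68 × 290.86m = 32192.3848m. Market value of debt D = 32966.5m × 90.21/100 = 29739.07965m.
Total capital V = 32192.3848 + 29739.07965 = 61931.46445.
Equity: weight = 32192.3848/61931.46445 = 0.5198; cost = 10.9%.
Bonds outstanding: weight = 29739.07965/61931.46445 = 0.4802; after-tax cost = 3.7% × (1 − 22%) = 2.8860%.
WACC = 0.5198 × 10.9000% + 0.4802 × 2.8860% = 7.0517%.

7.05%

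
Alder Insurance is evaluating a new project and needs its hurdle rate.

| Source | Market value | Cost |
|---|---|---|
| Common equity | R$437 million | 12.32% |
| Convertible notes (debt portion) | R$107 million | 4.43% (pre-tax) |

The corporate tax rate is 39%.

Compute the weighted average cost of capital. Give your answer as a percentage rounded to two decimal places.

10.43%

Total capital V = 437 + 107 = 544.
Equity: weight = 437/544 = 0.8033; cost = 12.32%.
Convertible notes (debt portion): weight = 107/544 = 0.1967; after-tax cost = 4.43% × (1 − 39%) = 2.7023%.
WACC = 0.8033 × 12.3200% + 0.1967 × 2.7023% = 10.4283%.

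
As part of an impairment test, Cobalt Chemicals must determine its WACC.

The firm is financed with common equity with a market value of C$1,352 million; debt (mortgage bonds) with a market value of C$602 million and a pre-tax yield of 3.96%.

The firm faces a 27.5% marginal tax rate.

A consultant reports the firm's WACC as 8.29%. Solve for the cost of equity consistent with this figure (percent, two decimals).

Total capital V = 1352 + 602 = 1954.
Equity weight = 1352/1954 = 0.6919.
Mortgage bonds weight = 602/1954 = 0.3081.
Debt contribution = 0.3081 × 3.96% × (1 − 27.5%) = 0.8845%.
Required equity contribution = 8.29% − 0.8845% = 7.4055%.
Re = 7.4055% / 0.6919 = 10.7029%.

10.70%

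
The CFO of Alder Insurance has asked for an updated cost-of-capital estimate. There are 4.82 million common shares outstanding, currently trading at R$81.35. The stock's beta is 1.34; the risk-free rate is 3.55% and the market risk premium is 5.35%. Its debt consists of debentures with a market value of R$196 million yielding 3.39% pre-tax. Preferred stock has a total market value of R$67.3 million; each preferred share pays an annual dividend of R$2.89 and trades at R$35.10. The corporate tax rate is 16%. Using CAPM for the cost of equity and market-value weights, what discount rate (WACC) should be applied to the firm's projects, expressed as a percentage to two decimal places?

Cost of equity via CAPM: Re = 3.55% + 1.34 × 5.35% = 10.7190%.
Cost of preferred: Rp = 2.89 / 35.1 = 8.2336%.
Market value of equity E = 81.35 × 4.82m = 392.107m.
Total capital V = 392.107 + 67.3 + 196 = 655.407.
Equity: weight = 392.107/655.407 = 0.5983; cost = 10.719%.
Preferred: weight = 67.3/655.407 = 0.1027; cost = 8.2336%.
Debentures: weight = 196/655.407 = 0.2991; after-tax cost = 3.39% × (1 − 16%) = 2.8476%.
WACC = 0.5983 × 10.7190% + 0.1027 × 8.2336% + 0.2991 × 2.8476% = 8.1098%.

8.11%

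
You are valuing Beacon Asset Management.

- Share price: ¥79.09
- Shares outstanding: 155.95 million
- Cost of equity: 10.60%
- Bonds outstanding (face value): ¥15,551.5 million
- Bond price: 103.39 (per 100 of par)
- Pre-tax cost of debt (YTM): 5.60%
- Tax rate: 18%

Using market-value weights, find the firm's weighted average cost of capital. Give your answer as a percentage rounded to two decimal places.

Market value of equity E = 79.09 × 155.95m = 12334.0855m. Market value of debt D = 15551.5m × 103.39/100 = 16078.69585m.
Total capital V = 12334.0855 + 16078.69585 = 28412.78135.
Equity: weight = 12334.0855/28412.78135 = 0.4341; cost = 10.6%.
Bonds outstanding: weight = 16078.69585/28412.78135 = 0.5659; after-tax cost = 5.6% × (1 − 18%) = 4.5920%.
WACC = 0.4341 × 10.6000% + 0.5659 × 4.5920% = 7.2001%.

7.20%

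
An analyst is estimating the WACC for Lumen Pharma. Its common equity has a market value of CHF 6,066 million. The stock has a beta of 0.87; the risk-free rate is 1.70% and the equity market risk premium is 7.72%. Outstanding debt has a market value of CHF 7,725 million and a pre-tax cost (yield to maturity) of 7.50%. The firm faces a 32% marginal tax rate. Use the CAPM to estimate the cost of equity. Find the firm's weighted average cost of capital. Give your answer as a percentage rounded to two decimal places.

6.56%

Cost of equity via CAPM: Re = 1.7% + 0.87 × 7.72% = 8.4164%.
Total capital V = 6066 + 7725 = 13791.
Equity: weight = 6066/13791 = 0.4399; cost = 8.4164%.
Debt: weight = 7725/13791 = 0.5601; after-tax cost = 7.5% × (1 − 32%) = 5.1000%.
WACC = 0.4399 × 8.4164% + 0.5601 × 5.1000% = 6.5587%.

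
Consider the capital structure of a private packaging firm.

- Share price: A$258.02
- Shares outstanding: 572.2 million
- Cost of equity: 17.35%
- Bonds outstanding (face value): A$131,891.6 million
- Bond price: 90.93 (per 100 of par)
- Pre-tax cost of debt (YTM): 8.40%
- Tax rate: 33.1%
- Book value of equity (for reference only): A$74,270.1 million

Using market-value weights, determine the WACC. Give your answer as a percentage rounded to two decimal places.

Market value of equity E = 258.02 × 572.2m = 147639.044m. Market value of debt D = 131891.6m × 90.93/100 = 119929.03188m.
Total capital V = 147639.044 + 119929.03188 = 267568.07588.
Equity: weight = 147639.044/267568.07588 = 0.5518; cost = 17.35%.
Bonds outstanding: weight = 119929.03188/267568.07588 = 0.4482; after-tax cost = 8.4% × (1 − 33.1%) = 5.6196%.
WACC = 0.5518 × 17.3500% + 0.4482 × 5.6196% = 12.0922%.

12.09%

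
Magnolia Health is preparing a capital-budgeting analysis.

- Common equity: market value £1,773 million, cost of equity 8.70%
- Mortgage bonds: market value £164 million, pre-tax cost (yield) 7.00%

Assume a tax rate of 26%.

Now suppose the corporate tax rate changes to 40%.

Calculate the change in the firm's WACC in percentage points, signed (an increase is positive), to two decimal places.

-0.08 pp

Current WACC:
Total capital V = 1773 + 164 = 1937.
Equity: weight = 1773/1937 = 0.9153; cost = 8.7%.
Mortgage bonds: weight = 164/1937 = 0.0847; after-tax cost = 7% × (1 − 26%) = 5.1800%.
WACC = 0.9153 × 8.7000% + 0.0847 × 5.1800% = 8.4020%.
After the change:
Total capital V = 1773 + 164 = 1937.
Equity: weight = 1773/1937 = 0.9153; cost = 8.7%.
Mortgage bonds: weight = 164/1937 = 0.0847; after-tax cost = 7% × (1 − 40%) = 4.2000%.
WACC = 0.9153 × 8.7000% + 0.0847 × 4.2000% = 8.3190%.
Change in WACC = 8.3190% − 8.4020% = -0.0830 pp.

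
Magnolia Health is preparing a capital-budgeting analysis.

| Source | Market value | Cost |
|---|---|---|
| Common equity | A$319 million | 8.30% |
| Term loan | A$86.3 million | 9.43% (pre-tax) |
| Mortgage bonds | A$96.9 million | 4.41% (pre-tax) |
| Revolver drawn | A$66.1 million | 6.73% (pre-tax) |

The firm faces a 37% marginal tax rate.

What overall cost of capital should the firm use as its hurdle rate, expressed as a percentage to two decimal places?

6.53%

Total capital V = 319 + 86.3 + 96.9 + 66.1 = 568.3.
Equity: weight = 319/568.3 = 0.5613; cost = 8.3%.
Term loan: weight = 86.3/568.3 = 0.1519; after-tax cost = 9.43% × (1 − 37%) = 5.9409%.
Mortgage bonds: weight = 96.9/568.3 = 0.1705; after-tax cost = 4.41% × (1 − 37%) = 2.7783%.
Revolver drawn: weight = 66.1/568.3 = 0.1163; after-tax cost = 6.73% × (1 − 37%) = 4.2399%.
WACC = 0.5613 × 8.3000% + 0.1519 × 5.9409% + 0.1705 × 2.7783% + 0.1163 × 4.2399% = 6.5280%.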